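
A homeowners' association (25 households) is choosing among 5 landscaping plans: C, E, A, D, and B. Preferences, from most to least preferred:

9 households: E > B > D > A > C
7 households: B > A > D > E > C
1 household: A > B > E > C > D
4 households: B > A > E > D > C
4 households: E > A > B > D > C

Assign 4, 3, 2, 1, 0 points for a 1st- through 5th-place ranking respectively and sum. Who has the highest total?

C: 9·0 + 7·0 + 1·1 + 4·0 + 4·0 = 1
E: 9·4 + 7·1 + 1·2 + 4·2 + 4·4 = 69
A: 9·1 + 7·3 + 1·4 + 4·3 + 4·3 = 58
D: 9·2 + 7·2 + 1·0 + 4·1 + 4·1 = 40
B: 9·3 + 7·4 + 1·3 + 4·4 + 4·2 = 82
B has the highest Borda score (82).

B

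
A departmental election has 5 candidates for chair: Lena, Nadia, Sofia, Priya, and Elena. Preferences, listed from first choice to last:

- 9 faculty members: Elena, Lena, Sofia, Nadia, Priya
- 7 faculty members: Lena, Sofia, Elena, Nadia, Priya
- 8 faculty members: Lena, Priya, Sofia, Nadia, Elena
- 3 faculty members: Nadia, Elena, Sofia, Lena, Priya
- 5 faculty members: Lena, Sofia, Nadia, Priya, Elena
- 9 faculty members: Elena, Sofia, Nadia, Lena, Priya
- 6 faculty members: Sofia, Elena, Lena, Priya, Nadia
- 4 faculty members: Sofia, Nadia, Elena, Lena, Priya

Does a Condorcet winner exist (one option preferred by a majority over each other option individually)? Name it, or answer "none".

Checking pairwise contests:
Elena beats Lena 31–20.
Lena beats Nadia 35–16.
Lena beats Sofia 29–22.
Lena beats Priya 51–0.
Sofia beats Elena 30–21.
Every option loses at least one head-to-head, so there is no Condorcet winner.

none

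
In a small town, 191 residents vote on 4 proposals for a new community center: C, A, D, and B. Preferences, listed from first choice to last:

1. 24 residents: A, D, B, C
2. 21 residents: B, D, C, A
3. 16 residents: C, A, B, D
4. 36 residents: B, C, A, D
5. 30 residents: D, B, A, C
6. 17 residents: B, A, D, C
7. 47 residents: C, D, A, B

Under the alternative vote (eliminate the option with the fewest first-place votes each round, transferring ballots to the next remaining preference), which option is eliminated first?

A

Round 1: C 63, A 24, D 30, B 74. Eliminate A.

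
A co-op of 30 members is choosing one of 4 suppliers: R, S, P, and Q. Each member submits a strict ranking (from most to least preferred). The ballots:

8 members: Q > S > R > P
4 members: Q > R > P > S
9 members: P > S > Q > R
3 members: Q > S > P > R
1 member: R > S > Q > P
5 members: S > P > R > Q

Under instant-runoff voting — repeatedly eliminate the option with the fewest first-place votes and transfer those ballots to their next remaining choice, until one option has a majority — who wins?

Q

Round 1: R 1, S 5, P 9, Q 15. Eliminate R.
Round 2: S 6, P 9, Q 15. Eliminate S.
Round 3: P 14, Q 16. Q has a majority.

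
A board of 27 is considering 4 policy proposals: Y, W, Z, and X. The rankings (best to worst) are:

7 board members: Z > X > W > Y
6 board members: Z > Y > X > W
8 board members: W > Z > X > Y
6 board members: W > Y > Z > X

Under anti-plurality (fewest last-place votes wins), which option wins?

Last-place votes: Y 15, W 6, Z 0, X 6.
Z is ranked last by the fewest voters, so Z wins.

Z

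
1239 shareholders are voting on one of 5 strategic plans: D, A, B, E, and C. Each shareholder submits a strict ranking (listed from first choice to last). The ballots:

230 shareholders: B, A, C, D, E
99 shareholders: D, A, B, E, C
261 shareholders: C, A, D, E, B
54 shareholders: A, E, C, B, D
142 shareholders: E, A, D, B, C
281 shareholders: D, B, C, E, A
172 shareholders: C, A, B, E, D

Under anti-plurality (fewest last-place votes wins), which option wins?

Last-place votes: D 226, A 281, B 261, E 230, C 241.
D is ranked last by the fewest voters, so D wins.

D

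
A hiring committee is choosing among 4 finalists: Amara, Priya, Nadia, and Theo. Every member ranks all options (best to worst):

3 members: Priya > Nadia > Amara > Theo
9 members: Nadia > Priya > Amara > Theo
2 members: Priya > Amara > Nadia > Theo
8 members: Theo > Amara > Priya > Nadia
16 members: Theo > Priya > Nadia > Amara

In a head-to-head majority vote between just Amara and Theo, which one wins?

Theo

Voters preferring Amara to Theo: 14; preferring Theo to Amara: 24.
Theo wins the head-to-head.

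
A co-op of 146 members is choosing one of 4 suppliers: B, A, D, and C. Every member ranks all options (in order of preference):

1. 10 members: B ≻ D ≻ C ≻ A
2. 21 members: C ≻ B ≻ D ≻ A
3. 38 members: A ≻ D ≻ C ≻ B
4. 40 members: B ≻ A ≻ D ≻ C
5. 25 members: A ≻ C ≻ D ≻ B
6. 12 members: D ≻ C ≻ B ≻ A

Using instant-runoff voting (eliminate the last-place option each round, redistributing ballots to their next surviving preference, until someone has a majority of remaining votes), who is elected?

Round 1: B 50, A 63, D 12, C 21. Eliminate D.
Round 2: B 50, A 63, C 33. Eliminate C.
Round 3: B 83, A 63. B has a majority.

B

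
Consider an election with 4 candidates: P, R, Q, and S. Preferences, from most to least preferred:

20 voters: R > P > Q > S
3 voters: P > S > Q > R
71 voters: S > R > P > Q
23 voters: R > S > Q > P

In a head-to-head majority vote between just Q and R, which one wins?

R

Voters preferring Q to R: 3; preferring R to Q: 114.
R wins the head-to-head.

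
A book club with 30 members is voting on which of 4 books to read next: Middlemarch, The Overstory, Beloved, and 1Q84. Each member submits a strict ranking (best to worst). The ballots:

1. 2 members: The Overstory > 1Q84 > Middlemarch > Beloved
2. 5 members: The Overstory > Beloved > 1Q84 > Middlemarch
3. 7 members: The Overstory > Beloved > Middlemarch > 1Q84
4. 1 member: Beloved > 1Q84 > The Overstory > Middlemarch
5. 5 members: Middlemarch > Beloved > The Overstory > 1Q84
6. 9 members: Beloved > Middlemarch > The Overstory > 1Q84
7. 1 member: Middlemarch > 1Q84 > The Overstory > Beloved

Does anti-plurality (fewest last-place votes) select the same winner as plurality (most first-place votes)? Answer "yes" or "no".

yes

Anti-plurality — last-place votes: Middlemarch 6, The Overstory 0, Beloved 3, 1Q84 21. Winner: The Overstory.
Plurality — first-place votes: Middlemarch 6, The Overstory 14, Beloved 10, 1Q84 0. Winner: The Overstory.
The two methods agree.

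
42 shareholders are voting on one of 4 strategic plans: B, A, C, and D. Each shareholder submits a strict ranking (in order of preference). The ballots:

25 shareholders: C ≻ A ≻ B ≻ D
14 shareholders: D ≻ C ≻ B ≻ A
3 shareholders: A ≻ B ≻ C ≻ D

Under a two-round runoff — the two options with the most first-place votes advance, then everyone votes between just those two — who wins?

Round 1 first-place votes: B 0, A 3, C 25, D 14.
C and D advance.
Runoff: C is preferred to D by 28 voters; D by 14.
C wins the runoff.

C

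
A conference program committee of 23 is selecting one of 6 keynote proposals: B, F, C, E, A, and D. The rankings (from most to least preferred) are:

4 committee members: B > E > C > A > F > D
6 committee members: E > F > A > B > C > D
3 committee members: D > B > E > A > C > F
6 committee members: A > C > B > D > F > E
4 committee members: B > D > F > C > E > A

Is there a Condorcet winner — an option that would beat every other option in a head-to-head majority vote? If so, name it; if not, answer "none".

none

Checking pairwise contests:
A beats B 12–11.
B beats F 17–6.
B beats C 17–6.
B beats E 17–6.
E beats A 17–6.
B beats D 20–3.
Every option loses at least one head-to-head, so there is no Condorcet winner.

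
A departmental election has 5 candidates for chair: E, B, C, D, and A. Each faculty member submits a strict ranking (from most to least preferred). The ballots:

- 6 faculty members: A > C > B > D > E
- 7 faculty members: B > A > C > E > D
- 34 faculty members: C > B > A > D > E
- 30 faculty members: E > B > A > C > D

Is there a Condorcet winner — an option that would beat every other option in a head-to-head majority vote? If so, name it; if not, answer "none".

none

Checking pairwise contests:
B beats E 47–30.
C beats B 40–37.
A beats C 43–34.
B beats D 77–0.
B beats A 71–6.
Every option loses at least one head-to-head, so there is no Condorcet winner.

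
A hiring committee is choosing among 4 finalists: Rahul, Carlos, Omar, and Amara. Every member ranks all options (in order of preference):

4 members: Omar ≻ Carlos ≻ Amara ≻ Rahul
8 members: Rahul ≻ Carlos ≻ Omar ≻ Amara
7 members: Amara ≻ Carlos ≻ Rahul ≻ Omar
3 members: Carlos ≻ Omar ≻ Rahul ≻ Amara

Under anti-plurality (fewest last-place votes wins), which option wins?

Last-place votes: Rahul 4, Carlos 0, Omar 7, Amara 11.
Carlos is ranked last by the fewest voters, so Carlos wins.

Carlos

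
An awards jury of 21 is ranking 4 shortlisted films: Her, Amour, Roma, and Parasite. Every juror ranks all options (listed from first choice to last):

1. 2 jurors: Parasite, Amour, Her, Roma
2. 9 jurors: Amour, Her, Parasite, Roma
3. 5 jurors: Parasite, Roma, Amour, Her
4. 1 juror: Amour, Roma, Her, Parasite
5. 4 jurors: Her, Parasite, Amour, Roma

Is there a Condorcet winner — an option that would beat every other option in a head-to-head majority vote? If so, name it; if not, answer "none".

Checking pairwise contests:
Amour beats Her 17–4.
Parasite beats Amour 11–10.
Her beats Roma 15–6.
Her beats Parasite 14–7.
Every option loses at least one head-to-head, so there is no Condorcet winner.

none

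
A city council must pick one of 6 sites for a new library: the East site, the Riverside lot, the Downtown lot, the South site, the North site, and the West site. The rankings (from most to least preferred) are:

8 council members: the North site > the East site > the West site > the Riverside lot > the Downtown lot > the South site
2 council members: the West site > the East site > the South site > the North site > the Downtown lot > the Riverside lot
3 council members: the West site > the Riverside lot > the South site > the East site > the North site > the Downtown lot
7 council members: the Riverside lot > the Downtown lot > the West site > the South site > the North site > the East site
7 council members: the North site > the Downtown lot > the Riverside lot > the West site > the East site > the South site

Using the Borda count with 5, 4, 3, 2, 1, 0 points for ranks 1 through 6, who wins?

the North site

the East site: 8·4 + 2·4 + 3·2 + 7·0 + 7·1 = 53
the Riverside lot: 8·2 + 2·0 + 3·4 + 7·5 + 7·3 = 84
the Downtown lot: 8·1 + 2·1 + 3·0 + 7·4 + 7·4 = 66
the South site: 8·0 + 2·3 + 3·3 + 7·2 + 7·0 = 29
the North site: 8·5 + 2·2 + 3·1 + 7·1 + 7·5 = 89
the West site: 8·3 + 2·5 + 3·5 + 7·3 + 7·2 = 84
the North site has the highest Borda score (89).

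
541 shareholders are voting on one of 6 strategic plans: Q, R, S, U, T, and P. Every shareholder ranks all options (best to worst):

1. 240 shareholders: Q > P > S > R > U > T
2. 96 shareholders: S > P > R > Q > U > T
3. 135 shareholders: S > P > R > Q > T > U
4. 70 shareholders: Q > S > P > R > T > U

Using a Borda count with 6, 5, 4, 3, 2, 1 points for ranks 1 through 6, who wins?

Q: 240·6 + 96·3 + 135·3 + 70·6 = 2553
R: 240·3 + 96·4 + 135·4 + 70·3 = 1854
S: 240·4 + 96·6 + 135·6 + 70·5 = 2696
U: 240·2 + 96·2 + 135·1 + 70·1 = 877
T: 240·1 + 96·1 + 135·2 + 70·2 = 746
P: 240·5 + 96·5 + 135·5 + 70·4 = 2635
S has the highest Borda score (2696).

S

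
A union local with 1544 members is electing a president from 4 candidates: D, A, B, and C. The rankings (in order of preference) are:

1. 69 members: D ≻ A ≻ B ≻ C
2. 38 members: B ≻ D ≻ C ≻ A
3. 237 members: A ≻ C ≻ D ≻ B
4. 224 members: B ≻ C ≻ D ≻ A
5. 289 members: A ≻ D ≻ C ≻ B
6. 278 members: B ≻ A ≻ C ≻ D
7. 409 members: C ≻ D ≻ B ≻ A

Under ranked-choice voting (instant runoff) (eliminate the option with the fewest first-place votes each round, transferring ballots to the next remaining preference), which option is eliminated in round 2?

Round 1: D 69, A 526, B 540, C 409. Eliminate D.
Round 2: A 595, B 540, C 409. Eliminate C.

C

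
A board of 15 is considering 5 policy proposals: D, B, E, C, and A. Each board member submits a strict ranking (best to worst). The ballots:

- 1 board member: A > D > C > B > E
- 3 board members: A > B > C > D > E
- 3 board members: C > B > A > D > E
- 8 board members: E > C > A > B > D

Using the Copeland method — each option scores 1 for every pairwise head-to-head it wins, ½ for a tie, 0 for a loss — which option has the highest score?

D: loses to B, E, C, and A → score 0.
B: beats D; loses to E, C, and A → score 1.
E: beats D, B, C, and A → score 4.
C: beats D, B, and A; loses to E → score 3.
A: beats D and B; loses to E and C → score 2.
E has the best pairwise record.

E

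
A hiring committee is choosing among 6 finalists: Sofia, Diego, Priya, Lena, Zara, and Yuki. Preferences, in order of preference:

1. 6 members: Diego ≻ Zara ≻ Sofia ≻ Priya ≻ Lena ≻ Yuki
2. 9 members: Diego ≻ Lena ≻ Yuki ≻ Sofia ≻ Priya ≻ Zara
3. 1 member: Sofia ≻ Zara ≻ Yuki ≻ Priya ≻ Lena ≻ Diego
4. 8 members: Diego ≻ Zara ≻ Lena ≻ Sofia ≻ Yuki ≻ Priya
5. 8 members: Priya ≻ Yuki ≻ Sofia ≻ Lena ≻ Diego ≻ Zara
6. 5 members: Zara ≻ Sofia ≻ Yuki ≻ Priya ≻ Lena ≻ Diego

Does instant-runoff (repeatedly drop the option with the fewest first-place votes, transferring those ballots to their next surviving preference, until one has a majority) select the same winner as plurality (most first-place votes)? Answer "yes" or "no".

Instant-runoff — R1 Sofia 1, Diego 23, Priya 8, Lena 0, Zara 5, Yuki 0 (Diego winner). Winner: Diego.
Plurality — first-place votes: Sofia 1, Diego 23, Priya 8, Lena 0, Zara 5, Yuki 0. Winner: Diego.
The two methods agree.

yes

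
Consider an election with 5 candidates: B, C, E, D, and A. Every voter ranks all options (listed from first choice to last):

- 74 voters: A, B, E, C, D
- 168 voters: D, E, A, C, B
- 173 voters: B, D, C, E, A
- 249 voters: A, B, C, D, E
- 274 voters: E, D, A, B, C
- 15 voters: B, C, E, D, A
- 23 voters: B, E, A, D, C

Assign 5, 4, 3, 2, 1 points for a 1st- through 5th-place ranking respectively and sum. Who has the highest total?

D

B: 74·4 + 168·1 + 173·5 + 249·4 + 274·2 + 15·5 + 23·5 = 3063
C: 74·2 + 168·2 + 173·3 + 249·3 + 274·1 + 15·4 + 23·1 = 2107
E: 74·3 + 168·4 + 173·2 + 249·1 + 274·5 + 15·3 + 23·4 = 2996
D: 74·1 + 168·5 + 173·4 + 249·2 + 274·4 + 15·2 + 23·2 = 3276
A: 74·5 + 168·3 + 173·1 + 249·5 + 274·3 + 15·1 + 23·3 = 3198
D has the highest Borda score (3276).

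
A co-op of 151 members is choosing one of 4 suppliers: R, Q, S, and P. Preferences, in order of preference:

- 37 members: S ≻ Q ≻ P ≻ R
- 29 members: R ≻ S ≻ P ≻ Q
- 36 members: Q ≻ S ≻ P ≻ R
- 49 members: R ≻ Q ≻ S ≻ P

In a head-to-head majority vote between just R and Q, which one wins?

Voters preferring R to Q: 78; preferring Q to R: 73.
R wins the head-to-head.

R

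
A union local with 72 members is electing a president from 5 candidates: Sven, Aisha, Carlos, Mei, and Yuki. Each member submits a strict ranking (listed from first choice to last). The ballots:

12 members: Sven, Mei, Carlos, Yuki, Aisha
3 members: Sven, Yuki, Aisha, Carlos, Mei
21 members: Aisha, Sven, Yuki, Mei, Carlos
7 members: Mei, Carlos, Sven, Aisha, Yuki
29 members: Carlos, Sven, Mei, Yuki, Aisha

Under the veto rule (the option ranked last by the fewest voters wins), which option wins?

Last-place votes: Sven 0, Aisha 41, Carlos 21, Mei 3, Yuki 7.
Sven is ranked last by the fewest voters, so Sven wins.

Sven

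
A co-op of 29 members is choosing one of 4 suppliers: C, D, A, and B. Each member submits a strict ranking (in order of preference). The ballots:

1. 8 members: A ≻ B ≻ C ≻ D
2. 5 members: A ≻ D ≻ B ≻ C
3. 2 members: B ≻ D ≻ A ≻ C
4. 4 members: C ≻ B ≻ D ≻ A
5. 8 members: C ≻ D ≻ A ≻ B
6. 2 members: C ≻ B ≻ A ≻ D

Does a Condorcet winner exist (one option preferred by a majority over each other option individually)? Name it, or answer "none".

A vs C: 15–14 for A.
A vs D: 15–14 for A.
A vs B: 21–8 for A.
A beats every other option head-to-head.

A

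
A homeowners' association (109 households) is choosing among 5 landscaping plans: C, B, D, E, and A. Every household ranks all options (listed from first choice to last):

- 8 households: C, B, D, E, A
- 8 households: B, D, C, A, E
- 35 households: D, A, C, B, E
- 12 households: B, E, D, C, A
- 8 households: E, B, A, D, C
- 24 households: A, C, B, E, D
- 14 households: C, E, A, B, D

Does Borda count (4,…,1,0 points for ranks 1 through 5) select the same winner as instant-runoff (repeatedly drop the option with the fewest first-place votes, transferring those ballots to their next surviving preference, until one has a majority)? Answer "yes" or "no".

no

Borda — scores: C 258, B 225, D 212, E 142, A 253. Winner: C.
Instant-runoff — R1 C 22, B 20, D 35, E 8, A 24 (E out); R2 C 22, B 28, D 35, A 24 (C out); R3 B 36, D 35, A 38 (D out); R4 B 36, A 73 (A winner). Winner: A.
The two methods disagree.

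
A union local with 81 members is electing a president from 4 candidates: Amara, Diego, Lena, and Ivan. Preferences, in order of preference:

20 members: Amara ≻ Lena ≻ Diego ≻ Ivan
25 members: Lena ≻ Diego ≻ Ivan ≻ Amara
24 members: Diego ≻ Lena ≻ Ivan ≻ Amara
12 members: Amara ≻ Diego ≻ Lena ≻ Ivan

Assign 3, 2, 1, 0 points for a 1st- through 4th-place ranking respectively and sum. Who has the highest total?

Amara: 20·3 + 25·0 + 24·0 + 12·3 = 96
Diego: 20·1 + 25·2 + 24·3 + 12·2 = 166
Lena: 20·2 + 25·3 + 24·2 + 12·1 = 175
Ivan: 20·0 + 25·1 + 24·1 + 12·0 = 49
Lena has the highest Borda score (175).

Lena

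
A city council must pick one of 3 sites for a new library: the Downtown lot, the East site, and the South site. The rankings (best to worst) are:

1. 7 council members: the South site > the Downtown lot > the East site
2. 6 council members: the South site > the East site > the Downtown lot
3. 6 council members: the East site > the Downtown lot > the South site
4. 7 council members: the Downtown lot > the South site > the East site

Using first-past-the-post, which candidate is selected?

the South site

First-place votes: the Downtown lot 7, the East site 6, the South site 13.
the South site has the most first-place votes.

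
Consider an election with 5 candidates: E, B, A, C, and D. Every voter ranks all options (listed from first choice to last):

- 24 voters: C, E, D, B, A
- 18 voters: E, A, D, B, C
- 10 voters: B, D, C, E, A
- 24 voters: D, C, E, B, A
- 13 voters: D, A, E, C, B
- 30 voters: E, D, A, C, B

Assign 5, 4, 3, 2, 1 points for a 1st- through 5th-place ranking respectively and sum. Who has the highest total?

E: 24·4 + 18·5 + 10·2 + 24·3 + 13·3 + 30·5 = 467
B: 24·2 + 18·2 + 10·5 + 24·2 + 13·1 + 30·1 = 225
A: 24·1 + 18·4 + 10·1 + 24·1 + 13·4 + 30·3 = 272
C: 24·5 + 18·1 + 10·3 + 24·4 + 13·2 + 30·2 = 350
D: 24·3 + 18·3 + 10·4 + 24·5 + 13·5 + 30·4 = 471
D has the highest Borda score (471).

D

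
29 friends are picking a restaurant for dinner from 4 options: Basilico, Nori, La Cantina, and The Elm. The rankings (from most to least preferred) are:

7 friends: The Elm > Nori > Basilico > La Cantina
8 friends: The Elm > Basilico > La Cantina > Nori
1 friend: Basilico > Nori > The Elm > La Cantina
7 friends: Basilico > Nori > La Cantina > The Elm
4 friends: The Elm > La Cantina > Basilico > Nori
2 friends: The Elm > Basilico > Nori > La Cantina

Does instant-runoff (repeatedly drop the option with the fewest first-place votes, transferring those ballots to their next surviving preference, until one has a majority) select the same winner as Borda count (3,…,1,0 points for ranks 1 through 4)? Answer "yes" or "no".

yes

Instant-runoff — R1 Basilico 8, Nori 0, La Cantina 0, The Elm 21 (The Elm winner). Winner: The Elm.
Borda — scores: Basilico 55, Nori 32, La Cantina 23, The Elm 64. Winner: The Elm.
The two methods agree.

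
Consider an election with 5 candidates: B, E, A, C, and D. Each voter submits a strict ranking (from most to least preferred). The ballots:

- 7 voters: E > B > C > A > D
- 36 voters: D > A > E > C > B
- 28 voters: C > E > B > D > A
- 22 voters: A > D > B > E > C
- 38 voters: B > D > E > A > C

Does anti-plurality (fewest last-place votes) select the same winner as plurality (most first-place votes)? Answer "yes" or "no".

no

Anti-plurality — last-place votes: B 36, E 0, A 28, C 60, D 7. Winner: E.
Plurality — first-place votes: B 38, E 7, A 22, C 28, D 36. Winner: B.
The two methods disagree.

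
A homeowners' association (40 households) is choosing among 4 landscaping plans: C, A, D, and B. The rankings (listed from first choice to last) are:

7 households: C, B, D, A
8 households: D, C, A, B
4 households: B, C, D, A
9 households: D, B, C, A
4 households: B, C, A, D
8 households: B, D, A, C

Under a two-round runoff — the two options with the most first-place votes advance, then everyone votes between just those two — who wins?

Round 1 first-place votes: C 7, A 0, D 17, B 16.
D and B advance.
Runoff: D is preferred to B by 17 voters; B by 23.
B wins the runoff.

B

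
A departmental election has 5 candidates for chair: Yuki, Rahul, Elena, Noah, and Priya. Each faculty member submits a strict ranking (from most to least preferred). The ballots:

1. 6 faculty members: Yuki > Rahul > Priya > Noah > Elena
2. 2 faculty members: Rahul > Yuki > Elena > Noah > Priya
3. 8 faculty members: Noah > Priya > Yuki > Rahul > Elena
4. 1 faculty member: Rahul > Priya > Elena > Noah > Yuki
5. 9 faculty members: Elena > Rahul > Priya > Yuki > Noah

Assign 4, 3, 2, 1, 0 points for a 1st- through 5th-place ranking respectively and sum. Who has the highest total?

Rahul

Yuki: 6·4 + 2·3 + 8·2 + 1·0 + 9·1 = 55
Rahul: 6·3 + 2·4 + 8·1 + 1·4 + 9·3 = 65
Elena: 6·0 + 2·2 + 8·0 + 1·2 + 9·4 = 42
Noah: 6·1 + 2·1 + 8·4 + 1·1 + 9·0 = 41
Priya: 6·2 + 2·0 + 8·3 + 1·3 + 9·2 = 57
Rahul has the highest Borda score (65).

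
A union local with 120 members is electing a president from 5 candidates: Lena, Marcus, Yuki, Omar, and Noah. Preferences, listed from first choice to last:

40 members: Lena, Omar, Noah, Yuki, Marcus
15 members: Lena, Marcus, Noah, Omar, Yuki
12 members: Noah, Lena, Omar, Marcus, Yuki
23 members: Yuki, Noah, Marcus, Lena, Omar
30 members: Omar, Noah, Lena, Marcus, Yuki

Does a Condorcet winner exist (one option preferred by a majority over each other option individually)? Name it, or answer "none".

none

Checking pairwise contests:
Noah beats Lena 65–55.
Lena beats Marcus 97–23.
Lena beats Yuki 97–23.
Lena beats Omar 90–30.
Omar beats Noah 70–50.
Every option loses at least one head-to-head, so there is no Condorcet winner.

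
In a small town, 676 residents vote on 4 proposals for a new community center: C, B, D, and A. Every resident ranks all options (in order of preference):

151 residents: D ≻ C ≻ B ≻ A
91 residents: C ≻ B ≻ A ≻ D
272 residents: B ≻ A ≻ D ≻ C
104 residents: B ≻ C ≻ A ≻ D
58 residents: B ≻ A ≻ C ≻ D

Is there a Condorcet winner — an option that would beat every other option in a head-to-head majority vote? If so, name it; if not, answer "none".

B vs C: 434–242 for B.
B vs D: 525–151 for B.
B vs A: 676–0 for B.
B beats every other option head-to-head.

B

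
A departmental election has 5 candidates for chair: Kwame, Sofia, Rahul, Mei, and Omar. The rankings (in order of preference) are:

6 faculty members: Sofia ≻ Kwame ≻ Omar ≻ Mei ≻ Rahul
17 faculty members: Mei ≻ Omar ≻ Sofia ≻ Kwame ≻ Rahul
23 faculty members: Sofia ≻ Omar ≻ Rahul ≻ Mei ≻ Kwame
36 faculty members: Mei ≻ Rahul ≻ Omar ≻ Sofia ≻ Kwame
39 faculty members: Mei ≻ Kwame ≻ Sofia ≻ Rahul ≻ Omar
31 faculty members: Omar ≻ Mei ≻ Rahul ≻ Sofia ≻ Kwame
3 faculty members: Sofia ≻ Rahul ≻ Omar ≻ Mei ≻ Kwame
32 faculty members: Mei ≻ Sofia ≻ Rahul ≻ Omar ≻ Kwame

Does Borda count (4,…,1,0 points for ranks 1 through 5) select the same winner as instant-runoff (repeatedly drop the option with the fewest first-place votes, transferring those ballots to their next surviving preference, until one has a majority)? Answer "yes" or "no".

Borda — scores: Kwame 152, Sofia 403, Rahul 328, Mei 621, Omar 366. Winner: Mei.
Instant-runoff — R1 Kwame 0, Sofia 32, Rahul 0, Mei 124, Omar 31 (Mei winner). Winner: Mei.
The two methods agree.

yes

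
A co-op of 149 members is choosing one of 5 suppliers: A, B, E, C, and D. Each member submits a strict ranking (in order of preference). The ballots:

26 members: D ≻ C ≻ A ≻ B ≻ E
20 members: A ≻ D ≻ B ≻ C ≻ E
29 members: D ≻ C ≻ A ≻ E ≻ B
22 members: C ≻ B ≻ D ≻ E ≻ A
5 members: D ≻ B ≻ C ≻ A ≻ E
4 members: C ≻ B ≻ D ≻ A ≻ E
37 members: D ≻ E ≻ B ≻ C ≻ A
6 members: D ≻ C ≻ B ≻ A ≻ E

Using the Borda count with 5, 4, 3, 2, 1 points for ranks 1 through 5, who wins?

A: 26·3 + 20·5 + 29·3 + 22·1 + 5·2 + 4·2 + 37·1 + 6·2 = 354
B: 26·2 + 20·3 + 29·1 + 22·4 + 5·4 + 4·4 + 37·3 + 6·3 = 394
E: 26·1 + 20·1 + 29·2 + 22·2 + 5·1 + 4·1 + 37·4 + 6·1 = 311
C: 26·4 + 20·2 + 29·4 + 22·5 + 5·3 + 4·5 + 37·2 + 6·4 = 503
D: 26·5 + 20·4 + 29·5 + 22·3 + 5·5 + 4·3 + 37·5 + 6·5 = 673
D has the highest Borda score (673).

D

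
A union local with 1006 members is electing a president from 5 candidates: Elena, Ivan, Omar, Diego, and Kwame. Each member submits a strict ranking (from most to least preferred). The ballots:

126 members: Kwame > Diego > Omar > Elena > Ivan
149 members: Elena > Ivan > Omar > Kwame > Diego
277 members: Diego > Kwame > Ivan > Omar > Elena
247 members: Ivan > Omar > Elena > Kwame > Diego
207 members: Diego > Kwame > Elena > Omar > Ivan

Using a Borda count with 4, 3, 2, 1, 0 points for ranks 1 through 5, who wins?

Kwame

Elena: 126·1 + 149·4 + 277·0 + 247·2 + 207·2 = 1630
Ivan: 126·0 + 149·3 + 277·2 + 247·4 + 207·0 = 1989
Omar: 126·2 + 149·2 + 277·1 + 247·3 + 207·1 = 1775
Diego: 126·3 + 149·0 + 277·4 + 247·0 + 207·4 = 2314
Kwame: 126·4 + 149·1 + 277·3 + 247·1 + 207·3 = 2352
Kwame has the highest Borda score (2352).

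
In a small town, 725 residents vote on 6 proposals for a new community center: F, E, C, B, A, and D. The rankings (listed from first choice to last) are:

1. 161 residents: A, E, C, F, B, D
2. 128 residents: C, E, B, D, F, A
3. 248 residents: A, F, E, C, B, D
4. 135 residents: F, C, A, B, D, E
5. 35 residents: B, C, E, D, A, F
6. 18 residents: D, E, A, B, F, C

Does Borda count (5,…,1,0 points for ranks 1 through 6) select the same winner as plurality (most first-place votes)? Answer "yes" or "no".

Borda — scores: F 2135, E 2077, C 2299, B 1274, A 2539, D 551. Winner: A.
Plurality — first-place votes: F 135, E 0, C 128, B 35, A 409, D 18. Winner: A.
The two methods agree.

yes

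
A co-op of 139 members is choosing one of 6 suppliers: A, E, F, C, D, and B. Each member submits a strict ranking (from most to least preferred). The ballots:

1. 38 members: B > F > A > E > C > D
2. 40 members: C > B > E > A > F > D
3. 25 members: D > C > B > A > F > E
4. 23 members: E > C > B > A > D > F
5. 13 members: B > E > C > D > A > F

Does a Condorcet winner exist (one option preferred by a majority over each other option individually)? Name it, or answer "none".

Checking pairwise contests:
E beats A 76–63.
B beats E 116–23.
A beats F 101–38.
E beats C 74–65.
A beats D 101–38.
C beats B 88–51.
Every option loses at least one head-to-head, so there is no Condorcet winner.

none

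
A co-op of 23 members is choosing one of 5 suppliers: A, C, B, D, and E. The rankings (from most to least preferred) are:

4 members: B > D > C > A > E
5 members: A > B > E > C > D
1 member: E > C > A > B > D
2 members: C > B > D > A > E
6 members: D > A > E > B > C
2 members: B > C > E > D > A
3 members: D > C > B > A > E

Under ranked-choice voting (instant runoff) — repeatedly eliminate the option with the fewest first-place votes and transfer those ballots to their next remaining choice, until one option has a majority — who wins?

Round 1: A 5, C 2, B 6, D 9, E 1. Eliminate E.
Round 2: A 5, C 3, B 6, D 9. Eliminate C.
Round 3: A 6, B 8, D 9. Eliminate A.
Round 4: B 14, D 9. B has a majority.

B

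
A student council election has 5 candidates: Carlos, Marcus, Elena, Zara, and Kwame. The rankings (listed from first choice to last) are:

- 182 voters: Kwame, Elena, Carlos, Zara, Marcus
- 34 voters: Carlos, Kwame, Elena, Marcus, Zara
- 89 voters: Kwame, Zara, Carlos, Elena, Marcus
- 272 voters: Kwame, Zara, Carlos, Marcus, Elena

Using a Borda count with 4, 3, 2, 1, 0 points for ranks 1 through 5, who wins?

Kwame

Carlos: 182·2 + 34·4 + 89·2 + 272·2 = 1222
Marcus: 182·0 + 34·1 + 89·0 + 272·1 = 306
Elena: 182·3 + 34·2 + 89·1 + 272·0 = 703
Zara: 182·1 + 34·0 + 89·3 + 272·3 = 1265
Kwame: 182·4 + 34·3 + 89·4 + 272·4 = 2274
Kwame has the highest Borda score (2274).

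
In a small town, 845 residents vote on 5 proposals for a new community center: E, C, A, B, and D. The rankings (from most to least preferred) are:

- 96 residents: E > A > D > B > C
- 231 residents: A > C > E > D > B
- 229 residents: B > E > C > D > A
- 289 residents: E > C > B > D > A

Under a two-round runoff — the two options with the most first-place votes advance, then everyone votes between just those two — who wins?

E

Round 1 first-place votes: E 385, C 0, A 231, B 229, D 0.
E and A advance.
Runoff: E is preferred to A by 614 voters; A by 231.
E wins the runoff.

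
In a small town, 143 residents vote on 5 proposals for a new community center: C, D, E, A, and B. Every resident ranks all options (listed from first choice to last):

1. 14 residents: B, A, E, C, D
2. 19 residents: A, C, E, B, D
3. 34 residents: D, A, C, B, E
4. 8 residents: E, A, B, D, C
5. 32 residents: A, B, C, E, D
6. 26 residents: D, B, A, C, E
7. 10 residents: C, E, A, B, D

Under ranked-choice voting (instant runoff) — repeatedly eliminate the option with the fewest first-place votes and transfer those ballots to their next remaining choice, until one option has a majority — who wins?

Round 1: C 10, D 60, E 8, A 51, B 14. Eliminate E.
Round 2: C 10, D 60, A 59, B 14. Eliminate C.
Round 3: D 60, A 69, B 14. Eliminate B.
Round 4: D 60, A 83. A has a majority.

A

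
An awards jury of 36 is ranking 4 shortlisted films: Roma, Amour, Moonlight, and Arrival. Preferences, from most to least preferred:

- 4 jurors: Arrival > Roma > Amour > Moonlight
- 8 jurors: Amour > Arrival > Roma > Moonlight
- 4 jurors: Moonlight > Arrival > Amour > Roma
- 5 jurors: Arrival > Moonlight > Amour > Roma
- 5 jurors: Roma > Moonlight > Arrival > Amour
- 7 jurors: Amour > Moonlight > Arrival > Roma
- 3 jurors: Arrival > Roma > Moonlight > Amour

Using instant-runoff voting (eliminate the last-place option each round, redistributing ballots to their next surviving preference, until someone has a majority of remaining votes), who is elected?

Arrival

Round 1: Roma 5, Amour 15, Moonlight 4, Arrival 12. Eliminate Moonlight.
Round 2: Roma 5, Amour 15, Arrival 16. Eliminate Roma.
Round 3: Amour 15, Arrival 21. Arrival has a majority.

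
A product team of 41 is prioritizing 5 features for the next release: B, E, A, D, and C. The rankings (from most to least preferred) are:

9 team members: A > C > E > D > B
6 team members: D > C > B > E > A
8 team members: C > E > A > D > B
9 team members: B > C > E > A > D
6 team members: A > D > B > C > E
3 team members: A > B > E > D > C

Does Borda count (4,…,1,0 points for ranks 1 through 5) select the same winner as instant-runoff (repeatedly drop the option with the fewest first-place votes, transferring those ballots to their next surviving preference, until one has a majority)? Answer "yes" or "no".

Borda — scores: B 69, E 72, A 97, D 62, C 110. Winner: C.
Instant-runoff — R1 B 9, E 0, A 18, D 6, C 8 (E out); R2 B 9, A 18, D 6, C 8 (D out); R3 B 9, A 18, C 14 (B out); R4 A 18, C 23 (C winner). Winner: C.
The two methods agree.

yes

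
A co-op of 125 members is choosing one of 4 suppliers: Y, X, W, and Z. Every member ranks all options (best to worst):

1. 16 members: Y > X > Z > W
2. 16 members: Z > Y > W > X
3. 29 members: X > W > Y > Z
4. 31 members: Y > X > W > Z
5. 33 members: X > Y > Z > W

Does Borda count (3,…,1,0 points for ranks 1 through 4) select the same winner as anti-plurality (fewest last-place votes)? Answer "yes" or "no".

no

Borda — scores: Y 268, X 280, W 105, Z 97. Winner: X.
Anti-plurality — last-place votes: Y 0, X 16, W 49, Z 60. Winner: Y.
The two methods disagree.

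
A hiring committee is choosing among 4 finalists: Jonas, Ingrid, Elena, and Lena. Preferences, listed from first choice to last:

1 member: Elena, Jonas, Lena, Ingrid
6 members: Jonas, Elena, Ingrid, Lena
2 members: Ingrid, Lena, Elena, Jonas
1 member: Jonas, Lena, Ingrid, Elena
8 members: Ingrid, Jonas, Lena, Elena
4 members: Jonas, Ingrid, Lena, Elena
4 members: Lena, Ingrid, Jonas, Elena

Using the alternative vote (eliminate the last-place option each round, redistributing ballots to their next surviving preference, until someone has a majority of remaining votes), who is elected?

Ingrid

Round 1: Jonas 11, Ingrid 10, Elena 1, Lena 4. Eliminate Elena.
Round 2: Jonas 12, Ingrid 10, Lena 4. Eliminate Lena.
Round 3: Jonas 12, Ingrid 14. Ingrid has a majority.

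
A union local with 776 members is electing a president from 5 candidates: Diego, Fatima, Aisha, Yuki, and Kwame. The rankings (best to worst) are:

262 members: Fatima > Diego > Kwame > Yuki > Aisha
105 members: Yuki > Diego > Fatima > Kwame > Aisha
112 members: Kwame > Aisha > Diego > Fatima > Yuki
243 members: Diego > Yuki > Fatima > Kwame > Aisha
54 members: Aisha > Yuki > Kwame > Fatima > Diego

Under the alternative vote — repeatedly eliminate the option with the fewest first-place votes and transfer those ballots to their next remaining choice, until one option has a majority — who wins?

Round 1: Diego 243, Fatima 262, Aisha 54, Yuki 105, Kwame 112. Eliminate Aisha.
Round 2: Diego 243, Fatima 262, Yuki 159, Kwame 112. Eliminate Kwame.
Round 3: Diego 355, Fatima 262, Yuki 159. Eliminate Yuki.
Round 4: Diego 460, Fatima 316. Diego has a majority.

Diego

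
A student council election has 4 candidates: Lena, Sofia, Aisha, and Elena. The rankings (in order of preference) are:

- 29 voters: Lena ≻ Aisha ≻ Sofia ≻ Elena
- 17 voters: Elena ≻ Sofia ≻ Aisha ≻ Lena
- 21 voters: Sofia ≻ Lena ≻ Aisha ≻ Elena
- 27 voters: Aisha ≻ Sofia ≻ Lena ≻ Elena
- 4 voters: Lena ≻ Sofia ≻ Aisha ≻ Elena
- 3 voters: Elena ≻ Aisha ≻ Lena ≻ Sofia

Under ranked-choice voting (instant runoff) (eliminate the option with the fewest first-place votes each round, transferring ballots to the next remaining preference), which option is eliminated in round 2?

Aisha

Round 1: Lena 33, Sofia 21, Aisha 27, Elena 20. Eliminate Elena.
Round 2: Lena 33, Sofia 38, Aisha 30. Eliminate Aisha.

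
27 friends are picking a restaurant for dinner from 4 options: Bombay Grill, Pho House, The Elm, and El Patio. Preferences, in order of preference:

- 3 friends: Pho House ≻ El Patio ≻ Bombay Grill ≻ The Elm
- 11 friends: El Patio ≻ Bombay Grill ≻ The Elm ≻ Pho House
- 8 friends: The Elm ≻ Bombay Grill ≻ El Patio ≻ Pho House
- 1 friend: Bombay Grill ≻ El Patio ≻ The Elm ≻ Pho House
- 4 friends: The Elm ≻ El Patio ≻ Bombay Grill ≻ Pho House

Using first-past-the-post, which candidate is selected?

The Elm

First-place votes: Bombay Grill 1, Pho House 3, The Elm 12, El Patio 11.
The Elm has the most first-place votes.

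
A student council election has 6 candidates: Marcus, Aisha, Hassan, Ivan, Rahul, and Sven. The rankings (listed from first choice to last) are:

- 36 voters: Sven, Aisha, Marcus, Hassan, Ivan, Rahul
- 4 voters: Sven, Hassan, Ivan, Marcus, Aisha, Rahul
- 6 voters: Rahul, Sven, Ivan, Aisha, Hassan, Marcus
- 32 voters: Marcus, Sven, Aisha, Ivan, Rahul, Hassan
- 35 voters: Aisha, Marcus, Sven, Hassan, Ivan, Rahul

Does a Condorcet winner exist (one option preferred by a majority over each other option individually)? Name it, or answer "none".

Checking pairwise contests:
Aisha beats Marcus 77–36.
Sven beats Aisha 78–35.
Marcus beats Hassan 103–10.
Marcus beats Ivan 103–10.
Marcus beats Rahul 107–6.
Marcus beats Sven 67–46.
Every option loses at least one head-to-head, so there is no Condorcet winner.

none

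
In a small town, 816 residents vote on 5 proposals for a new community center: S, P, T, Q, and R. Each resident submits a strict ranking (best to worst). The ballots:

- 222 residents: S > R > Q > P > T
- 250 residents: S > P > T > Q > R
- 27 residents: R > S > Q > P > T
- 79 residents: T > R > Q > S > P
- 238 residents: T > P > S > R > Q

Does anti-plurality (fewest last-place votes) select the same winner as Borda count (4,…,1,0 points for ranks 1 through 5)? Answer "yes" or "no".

Anti-plurality — last-place votes: S 0, P 79, T 249, Q 238, R 250. Winner: S.
Borda — scores: S 2524, P 1713, T 1768, Q 906, R 1249. Winner: S.
The two methods agree.

yes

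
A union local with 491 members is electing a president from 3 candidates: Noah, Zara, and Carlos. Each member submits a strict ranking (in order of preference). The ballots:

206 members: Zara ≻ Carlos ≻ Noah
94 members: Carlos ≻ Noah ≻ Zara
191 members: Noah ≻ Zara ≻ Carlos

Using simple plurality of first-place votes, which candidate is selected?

First-place votes: Noah 191, Zara 206, Carlos 94.
Zara has the most first-place votes.

Zara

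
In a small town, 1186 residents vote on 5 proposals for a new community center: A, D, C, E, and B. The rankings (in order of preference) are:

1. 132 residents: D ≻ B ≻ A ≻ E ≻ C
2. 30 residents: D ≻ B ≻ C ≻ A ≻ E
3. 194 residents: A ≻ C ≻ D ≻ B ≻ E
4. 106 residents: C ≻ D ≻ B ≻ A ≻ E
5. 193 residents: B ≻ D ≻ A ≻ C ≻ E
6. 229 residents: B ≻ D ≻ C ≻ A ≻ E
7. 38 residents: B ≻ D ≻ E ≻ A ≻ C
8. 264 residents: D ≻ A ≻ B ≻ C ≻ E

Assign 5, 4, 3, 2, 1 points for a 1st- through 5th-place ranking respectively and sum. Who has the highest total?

A: 132·3 + 30·2 + 194·5 + 106·2 + 193·3 + 229·2 + 38·2 + 264·4 = 3807
D: 132·5 + 30·5 + 194·3 + 106·4 + 193·4 + 229·4 + 38·4 + 264·5 = 4976
C: 132·1 + 30·3 + 194·4 + 106·5 + 193·2 + 229·3 + 38·1 + 264·2 = 3167
E: 132·2 + 30·1 + 194·1 + 106·1 + 193·1 + 229·1 + 38·3 + 264·1 = 1394
B: 132·4 + 30·4 + 194·2 + 106·3 + 193·5 + 229·5 + 38·5 + 264·3 = 4446
D has the highest Borda score (4976).

D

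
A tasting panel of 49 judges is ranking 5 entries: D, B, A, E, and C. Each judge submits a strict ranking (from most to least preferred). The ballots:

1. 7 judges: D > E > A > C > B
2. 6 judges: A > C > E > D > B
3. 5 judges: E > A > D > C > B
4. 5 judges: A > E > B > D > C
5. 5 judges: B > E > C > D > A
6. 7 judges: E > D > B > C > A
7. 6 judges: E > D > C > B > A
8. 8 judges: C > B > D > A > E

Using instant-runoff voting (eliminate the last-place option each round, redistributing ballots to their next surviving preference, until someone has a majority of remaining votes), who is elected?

E

Round 1: D 7, B 5, A 11, E 18, C 8. Eliminate B.
Round 2: D 7, A 11, E 23, C 8. Eliminate D.
Round 3: A 11, E 30, C 8. E has a majority.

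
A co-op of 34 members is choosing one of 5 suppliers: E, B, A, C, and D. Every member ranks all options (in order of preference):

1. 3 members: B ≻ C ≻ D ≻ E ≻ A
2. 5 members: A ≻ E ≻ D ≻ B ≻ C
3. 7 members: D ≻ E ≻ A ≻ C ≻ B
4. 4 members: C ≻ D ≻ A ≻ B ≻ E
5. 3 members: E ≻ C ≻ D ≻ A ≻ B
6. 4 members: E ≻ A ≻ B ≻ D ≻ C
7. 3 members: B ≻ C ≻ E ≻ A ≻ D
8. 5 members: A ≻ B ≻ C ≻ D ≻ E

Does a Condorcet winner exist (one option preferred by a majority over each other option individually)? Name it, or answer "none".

none

Checking pairwise contests:
D beats E 19–15.
E beats B 19–15.
E beats A 20–14.
E beats C 19–15.
C beats D 18–16.
Every option loses at least one head-to-head, so there is no Condorcet winner.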